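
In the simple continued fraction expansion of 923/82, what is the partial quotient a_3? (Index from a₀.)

923 = 11·82 + 21   →  a_0 = 11
82 = 3·21 + 19   →  a_1 = 3
21 = 1·19 + 2   →  a_2 = 1
19 = 9·2 + 1   →  a_3 = 9

9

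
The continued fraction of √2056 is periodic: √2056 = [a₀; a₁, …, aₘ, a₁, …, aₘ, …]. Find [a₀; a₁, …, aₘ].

[45; 2, 1, 10, 1, 2, 90]

a₀ = ⌊√2056⌋ = 45.
With m₀=0, d₀=1 and mₖ₊₁ = dₖaₖ − mₖ, dₖ₊₁ = (n − mₖ₊₁²)/dₖ, aₖ₊₁ = ⌊(a₀+mₖ₊₁)/dₖ₊₁⌋:
  k=1: m=45, d=31, a=2
  k=2: m=17, d=57, a=1
  k=3: m=40, d=8, a=10
  k=4: m=40, d=57, a=1
  k=5: m=17, d=31, a=2
  k=6: m=45, d=1, a=90
d=1 and a=2a₀=90 at k=6, so the next step gives (m, d) = (45, 31) again — its k=1 value — and the period has length 6.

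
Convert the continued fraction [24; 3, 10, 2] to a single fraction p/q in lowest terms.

1581/65

Fold from the inside: start with 2/1.
  10 + 1/2 = 21/2
  3 + 2/21 = 65/21
  24 + 21/65 = 1581/65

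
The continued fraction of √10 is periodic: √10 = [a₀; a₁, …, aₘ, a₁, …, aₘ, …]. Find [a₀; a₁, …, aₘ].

a₀ = ⌊√10⌋ = 3.
With m₀=0, d₀=1 and mₖ₊₁ = dₖaₖ − mₖ, dₖ₊₁ = (n − mₖ₊₁²)/dₖ, aₖ₊₁ = ⌊(a₀+mₖ₊₁)/dₖ₊₁⌋:
  k=1: m=3, d=1, a=6
d=1 and a=2a₀=6 at k=1, so the next step gives (m, d) = (3, 1) again — its k=1 value — and the period has length 1.

[3; 6]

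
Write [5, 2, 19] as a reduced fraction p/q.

Fold from the inside: start with 19/1.
  2 + 1/19 = 39/19
  5 + 19/39 = 214/39

214/39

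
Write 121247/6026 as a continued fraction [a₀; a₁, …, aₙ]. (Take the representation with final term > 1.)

121247 = 20·6026 + 727
6026 = 8·727 + 210
727 = 3·210 + 97
210 = 2·97 + 16
97 = 6·16 + 1
16 = 16·1 + 0  (stop)
So 121247/6026 = [20; 8, 3, 2, 6, 16].

[20; 8, 3, 2, 6, 16]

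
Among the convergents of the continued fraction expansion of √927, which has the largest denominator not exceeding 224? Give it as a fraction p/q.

√927 = [30; 2, 4, 5, 3, 5, 4, 2, 60, …] (period length 8).
Convergents:
  p_0/q_0 = 30/1
  p_1/q_1 = 61/2
  p_2/q_2 = 274/9
  p_3/q_3 = 1431/47
  p_4/q_4 = 4567/150
  p_5/q_5 = 24266/797
q_4 = 150 ≤ 224 < 797 = q_5, so the answer is 4567/150.

4567/150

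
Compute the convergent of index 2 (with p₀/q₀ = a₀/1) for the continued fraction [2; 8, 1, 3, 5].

19/9

Using pₖ = aₖpₖ₋₁ + pₖ₋₂, qₖ = aₖqₖ₋₁ + qₖ₋₂ (with p₋₁=1, p₋₂=0, q₋₁=0, q₋₂=1):
  k=0: a=2, p=2, q=1
  k=1: a=8, p=17, q=8
  k=2: a=1, p=19, q=9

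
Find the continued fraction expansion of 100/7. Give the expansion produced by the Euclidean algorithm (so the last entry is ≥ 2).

[14; 3, 2]

100 = 14×7 + 2
7 = 3×2 + 1
2 = 2×1 + 0  (stop)
So 100/7 = [14; 3, 2].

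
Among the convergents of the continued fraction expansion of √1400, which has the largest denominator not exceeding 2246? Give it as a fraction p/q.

67275/1798

√1400 = [37; 2, 2, 2, 74, …] (period length 4).
Convergents:
  p_0/q_0 = 37/1
  p_1/q_1 = 75/2
  p_2/q_2 = 187/5
  p_3/q_3 = 449/12
  p_4/q_4 = 33413/893
  p_5/q_5 = 67275/1798
  p_6/q_6 = 167963/4489
q_5 = 1798 ≤ 2246 < 4489 = q_6, so the answer is 67275/1798.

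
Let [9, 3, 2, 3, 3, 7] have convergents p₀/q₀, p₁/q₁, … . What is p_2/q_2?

65/7

Using pₖ = aₖpₖ₋₁ + pₖ₋₂, qₖ = aₖqₖ₋₁ + qₖ₋₂ (with p₋₁=1, p₋₂=0, q₋₁=0, q₋₂=1):
  k=0: a=9, p=9, q=1
  k=1: a=3, p=28, q=3
  k=2: a=2, p=65, q=7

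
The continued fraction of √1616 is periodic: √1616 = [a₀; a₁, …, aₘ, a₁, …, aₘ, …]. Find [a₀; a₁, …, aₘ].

[40; 5, 80]

a₀ = ⌊√1616⌋ = 40.
With m₀=0, d₀=1 and mₖ₊₁ = dₖaₖ − mₖ, dₖ₊₁ = (n − mₖ₊₁²)/dₖ, aₖ₊₁ = ⌊(a₀+mₖ₊₁)/dₖ₊₁⌋:
  k=1: m=40, d=16, a=5
  k=2: m=40, d=1, a=80
d=1 and a=2a₀=80 at k=2, so the next step gives (m, d) = (40, 16) again — its k=1 value — and the period has length 2.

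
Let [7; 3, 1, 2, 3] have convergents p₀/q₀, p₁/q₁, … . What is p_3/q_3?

80/11

Using pₖ = aₖpₖ₋₁ + pₖ₋₂, qₖ = aₖqₖ₋₁ + qₖ₋₂ (with p₋₁=1, p₋₂=0, q₋₁=0, q₋₂=1):
  k=0: a=7, p=7, q=1
  k=1: a=3, p=22, q=3
  k=2: a=1, p=29, q=4
  k=3: a=2, p=80, q=11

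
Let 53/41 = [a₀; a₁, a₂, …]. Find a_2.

2

53 = 1·41 + 12   →  a_0 = 1
41 = 3·12 + 5   →  a_1 = 3
12 = 2·5 + 2   →  a_2 = 2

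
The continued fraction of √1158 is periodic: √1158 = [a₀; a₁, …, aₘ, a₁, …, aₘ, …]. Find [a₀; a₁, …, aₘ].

a₀ = ⌊√1158⌋ = 34.

[34; 34, 68]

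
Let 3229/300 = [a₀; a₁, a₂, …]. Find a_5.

3

3229 = 10·300 + 229   →  a_0 = 10
300 = 1·229 + 71   →  a_1 = 1
229 = 3·71 + 16   →  a_2 = 3
71 = 4·16 + 7   →  a_3 = 4
16 = 2·7 + 2   →  a_4 = 2
7 = 3·2 + 1   →  a_5 = 3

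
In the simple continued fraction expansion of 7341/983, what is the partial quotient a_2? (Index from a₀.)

7341 = 7·983 + 460   →  a_0 = 7
983 = 2·460 + 63   →  a_1 = 2
460 = 7·63 + 19   →  a_2 = 7

7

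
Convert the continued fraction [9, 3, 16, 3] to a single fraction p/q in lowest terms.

1399/150

Using pₖ = aₖpₖ₋₁ + pₖ₋₂ and qₖ = aₖqₖ₋₁ + qₖ₋₂:
  k=0: a=9, p=9, q=1
  k=1: a=3, p=28, q=3
  k=2: a=16, p=457, q=49
  k=3: a=3, p=1399, q=150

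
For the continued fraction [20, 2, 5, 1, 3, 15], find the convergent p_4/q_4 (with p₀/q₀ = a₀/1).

Using pₖ = aₖpₖ₋₁ + pₖ₋₂, qₖ = aₖqₖ₋₁ + qₖ₋₂ (with p₋₁=1, p₋₂=0, q₋₁=0, q₋₂=1):
  k=0: a=20, p=20, q=1
  k=1: a=2, p=41, q=2
  k=2: a=5, p=225, q=11
  k=3: a=1, p=266, q=13
  k=4: a=3, p=1023, q=50

1023/50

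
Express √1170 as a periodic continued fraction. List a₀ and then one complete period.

[34; 4, 1, 6, 1, 4, 68]

a₀ = ⌊√1170⌋ = 34.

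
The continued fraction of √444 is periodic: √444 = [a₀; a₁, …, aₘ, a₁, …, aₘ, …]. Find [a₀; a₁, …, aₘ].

[21; 14, 42]

a₀ = ⌊√444⌋ = 21.
With m₀=0, d₀=1 and mₖ₊₁ = dₖaₖ − mₖ, dₖ₊₁ = (n − mₖ₊₁²)/dₖ, aₖ₊₁ = ⌊(a₀+mₖ₊₁)/dₖ₊₁⌋:
  k=1: m=21, d=3, a=14
  k=2: m=21, d=1, a=42
d=1 and a=2a₀=42 at k=2, so the next step gives (m, d) = (21, 3) again — its k=1 value — and the period has length 2.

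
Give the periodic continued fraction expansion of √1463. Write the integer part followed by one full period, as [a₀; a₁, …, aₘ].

[38; 4, 76]

a₀ = ⌊√1463⌋ = 38.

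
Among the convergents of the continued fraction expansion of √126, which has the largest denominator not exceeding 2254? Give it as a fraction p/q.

9979/889

√126 = [11; 4, 2, 4, 22, …] (period length 4).
Convergents:
  p_0/q_0 = 11/1
  p_1/q_1 = 45/4
  p_2/q_2 = 101/9
  p_3/q_3 = 449/40
  p_4/q_4 = 9979/889
  p_5/q_5 = 40365/3596
q_4 = 889 ≤ 2254 < 3596 = q_5, so the answer is 9979/889.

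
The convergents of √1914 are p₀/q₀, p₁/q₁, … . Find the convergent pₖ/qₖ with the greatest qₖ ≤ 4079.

√1914 = [43; 1, 2, 1, 86, …] (period length 4).
Convergents:
  p_0/q_0 = 43/1
  p_1/q_1 = 44/1
  p_2/q_2 = 131/3
  p_3/q_3 = 175/4
  p_4/q_4 = 15181/347
  p_5/q_5 = 15356/351
  p_6/q_6 = 45893/1049
  p_7/q_7 = 61249/1400
  p_8/q_8 = 5313307/121449
q_7 = 1400 ≤ 4079 < 121449 = q_8, so the answer is 61249/1400.

61249/1400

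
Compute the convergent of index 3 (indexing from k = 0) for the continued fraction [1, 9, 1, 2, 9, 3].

Using pₖ = aₖpₖ₋₁ + pₖ₋₂, qₖ = aₖqₖ₋₁ + qₖ₋₂ (with p₋₁=1, p₋₂=0, q₋₁=0, q₋₂=1):
  k=0: a=1, p=1, q=1
  k=1: a=9, p=10, q=9
  k=2: a=1, p=11, q=10
  k=3: a=2, p=32, q=29

32/29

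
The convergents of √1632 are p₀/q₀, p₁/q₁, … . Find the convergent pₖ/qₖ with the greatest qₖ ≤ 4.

√1632 = [40; 2, 1, 1, 19, 1, 1, 2, 80, …] (period length 8).
Convergents:
  p_0/q_0 = 40/1
  p_1/q_1 = 81/2
  p_2/q_2 = 121/3
  p_3/q_3 = 202/5
q_2 = 3 ≤ 4 < 5 = q_3, so the answer is 121/3.

121/3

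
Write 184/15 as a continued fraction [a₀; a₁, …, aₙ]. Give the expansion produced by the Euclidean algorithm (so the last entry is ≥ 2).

184 = 12·15 + 4
15 = 3·4 + 3
4 = 1·3 + 1
3 = 3·1 + 0  (stop)
So 184/15 = [12; 3, 1, 3].

[12; 3, 1, 3]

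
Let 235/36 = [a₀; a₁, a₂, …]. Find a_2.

235 = 6·36 + 19   →  a_0 = 6
36 = 1·19 + 17   →  a_1 = 1
19 = 1·17 + 2   →  a_2 = 1

1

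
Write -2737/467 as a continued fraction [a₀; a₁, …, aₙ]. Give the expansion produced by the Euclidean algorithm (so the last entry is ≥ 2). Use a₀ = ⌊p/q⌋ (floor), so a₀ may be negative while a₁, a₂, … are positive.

[-6; 7, 5, 2, 2, 2]

-2737 = -6·467 + 65
467 = 7·65 + 12
65 = 5·12 + 5
12 = 2·5 + 2
5 = 2·2 + 1
2 = 2·1 + 0  (stop)
So -2737/467 = [-6; 7, 5, 2, 2, 2].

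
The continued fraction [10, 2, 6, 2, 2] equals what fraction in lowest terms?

Using pₖ = aₖpₖ₋₁ + pₖ₋₂ and qₖ = aₖqₖ₋₁ + qₖ₋₂:
  k=0: a=10, p=10, q=1
  k=1: a=2, p=21, q=2
  k=2: a=6, p=136, q=13
  k=3: a=2, p=293, q=28
  k=4: a=2, p=722, q=69

722/69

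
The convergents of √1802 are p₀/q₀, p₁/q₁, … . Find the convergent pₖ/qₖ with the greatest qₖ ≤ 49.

849/20

√1802 = [42; 2, 4, 2, 84, …] (period length 4).
Convergents:
  p_0/q_0 = 42/1
  p_1/q_1 = 85/2
  p_2/q_2 = 382/9
  p_3/q_3 = 849/20
  p_4/q_4 = 71698/1689
q_3 = 20 ≤ 49 < 1689 = q_4, so the answer is 849/20.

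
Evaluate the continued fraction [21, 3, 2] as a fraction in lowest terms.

Using pₖ = aₖpₖ₋₁ + pₖ₋₂ and qₖ = aₖqₖ₋₁ + qₖ₋₂:
  k=0: a=21, p=21, q=1
  k=1: a=3, p=64, q=3
  k=2: a=2, p=149, q=7

149/7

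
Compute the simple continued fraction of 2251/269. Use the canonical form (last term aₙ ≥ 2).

2251 = 8*269 + 99
269 = 2*99 + 71
99 = 1*71 + 28
71 = 2*28 + 15
28 = 1*15 + 13
15 = 1*13 + 2
13 = 6*2 + 1
2 = 2*1 + 0  (stop)
So 2251/269 = [8; 2, 1, 2, 1, 1, 6, 2].

[8; 2, 1, 2, 1, 1, 6, 2]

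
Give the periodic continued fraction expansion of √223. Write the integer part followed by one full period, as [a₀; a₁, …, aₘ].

[14; 1, 13, 1, 28]

a₀ = ⌊√223⌋ = 14.
With m₀=0, d₀=1 and mₖ₊₁ = dₖaₖ − mₖ, dₖ₊₁ = (n − mₖ₊₁²)/dₖ, aₖ₊₁ = ⌊(a₀+mₖ₊₁)/dₖ₊₁⌋:
  k=1: m=14, d=27, a=1
  k=2: m=13, d=2, a=13
  k=3: m=13, d=27, a=1
  k=4: m=14, d=1, a=28
d=1 and a=2a₀=28 at k=4, so the next step gives (m, d) = (14, 27) again — its k=1 value — and the period has length 4.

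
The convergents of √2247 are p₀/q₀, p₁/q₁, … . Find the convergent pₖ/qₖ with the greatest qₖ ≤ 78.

√2247 = [47; 2, 2, 15, 2, 2, 94, …] (period length 6).
Convergents:
  p_0/q_0 = 47/1
  p_1/q_1 = 95/2
  p_2/q_2 = 237/5
  p_3/q_3 = 3650/77
  p_4/q_4 = 7537/159
q_3 = 77 ≤ 78 < 159 = q_4, so the answer is 3650/77.

3650/77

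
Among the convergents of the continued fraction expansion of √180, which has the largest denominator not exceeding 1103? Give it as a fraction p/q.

√180 = [13; 2, 2, 2, 26, …] (period length 4).
Convergents:
  p_0/q_0 = 13/1
  p_1/q_1 = 27/2
  p_2/q_2 = 67/5
  p_3/q_3 = 161/12
  p_4/q_4 = 4253/317
  p_5/q_5 = 8667/646
  p_6/q_6 = 21587/1609
q_5 = 646 ≤ 1103 < 1609 = q_6, so the answer is 8667/646.

8667/646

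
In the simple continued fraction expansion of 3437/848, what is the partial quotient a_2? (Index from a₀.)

3437 = 4·848 + 45   →  a_0 = 4
848 = 18·45 + 38   →  a_1 = 18
45 = 1·38 + 7   →  a_2 = 1

1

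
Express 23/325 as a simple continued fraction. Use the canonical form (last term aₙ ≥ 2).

[0; 14, 7, 1, 2]

23 = 0*325 + 23
325 = 14*23 + 3
23 = 7*3 + 2
3 = 1*2 + 1
2 = 2*1 + 0  (stop)
So 23/325 = [0; 14, 7, 1, 2].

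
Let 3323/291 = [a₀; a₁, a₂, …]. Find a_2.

3323 = 11·291 + 122   →  a_0 = 11
291 = 2·122 + 47   →  a_1 = 2
122 = 2·47 + 28   →  a_2 = 2

2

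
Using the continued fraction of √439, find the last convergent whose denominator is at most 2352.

√439 = [20; 1, 19, 1, 40, …] (period length 4).
Convergents:
  p_0/q_0 = 20/1
  p_1/q_1 = 21/1
  p_2/q_2 = 419/20
  p_3/q_3 = 440/21
  p_4/q_4 = 18019/860
  p_5/q_5 = 18459/881
  p_6/q_6 = 368740/17599
q_5 = 881 ≤ 2352 < 17599 = q_6, so the answer is 18459/881.

18459/881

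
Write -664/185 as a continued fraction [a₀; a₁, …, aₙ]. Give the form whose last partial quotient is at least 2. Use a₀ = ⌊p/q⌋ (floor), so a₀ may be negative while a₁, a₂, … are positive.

-664 = -4*185 + 76
185 = 2*76 + 33
76 = 2*33 + 10
33 = 3*10 + 3
10 = 3*3 + 1
3 = 3*1 + 0  (stop)
So -664/185 = [-4; 2, 2, 3, 3, 3].

[-4; 2, 2, 3, 3, 3]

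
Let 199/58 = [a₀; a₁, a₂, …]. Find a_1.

2

199 = 3·58 + 25   →  a_0 = 3
58 = 2·25 + 8   →  a_1 = 2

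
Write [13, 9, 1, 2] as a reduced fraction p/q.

Using pₖ = aₖpₖ₋₁ + pₖ₋₂ and qₖ = aₖqₖ₋₁ + qₖ₋₂:
  k=0: a=13, p=13, q=1
  k=1: a=9, p=118, q=9
  k=2: a=1, p=131, q=10
  k=3: a=2, p=380, q=29

380/29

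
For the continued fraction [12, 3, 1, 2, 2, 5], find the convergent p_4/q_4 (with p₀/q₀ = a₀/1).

Using pₖ = aₖpₖ₋₁ + pₖ₋₂, qₖ = aₖqₖ₋₁ + qₖ₋₂ (with p₋₁=1, p₋₂=0, q₋₁=0, q₋₂=1):
  k=0: a=12, p=12, q=1
  k=1: a=3, p=37, q=3
  k=2: a=1, p=49, q=4
  k=3: a=2, p=135, q=11
  k=4: a=2, p=319, q=26

319/26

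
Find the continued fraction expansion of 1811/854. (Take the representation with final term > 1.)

[2; 8, 3, 2, 3, 4]

1811 = 2×854 + 103
854 = 8×103 + 30
103 = 3×30 + 13
30 = 2×13 + 4
13 = 3×4 + 1
4 = 4×1 + 0  (stop)
So 1811/854 = [2; 8, 3, 2, 3, 4].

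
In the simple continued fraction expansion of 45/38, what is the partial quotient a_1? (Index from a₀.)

5

45 = 1·38 + 7   →  a_0 = 1
38 = 5·7 + 3   →  a_1 = 5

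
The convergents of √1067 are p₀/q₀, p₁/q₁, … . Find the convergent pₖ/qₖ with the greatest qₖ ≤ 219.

√1067 = [32; 1, 1, 1, 64, …] (period length 4).
Convergents:
  p_0/q_0 = 32/1
  p_1/q_1 = 33/1
  p_2/q_2 = 65/2
  p_3/q_3 = 98/3
  p_4/q_4 = 6337/194
  p_5/q_5 = 6435/197
  p_6/q_6 = 12772/391
q_5 = 197 ≤ 219 < 391 = q_6, so the answer is 6435/197.

6435/197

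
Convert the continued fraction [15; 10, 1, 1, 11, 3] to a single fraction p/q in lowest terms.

11276/747

Fold from the inside: start with 3/1.
  11 + 1/3 = 34/3
  1 + 3/34 = 37/34
  1 + 34/37 = 71/37
  10 + 37/71 = 747/71
  15 + 71/747 = 11276/747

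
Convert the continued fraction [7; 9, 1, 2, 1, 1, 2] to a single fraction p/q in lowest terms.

Fold from the inside: start with 2/1.
  1 + 1/2 = 3/2
  1 + 2/3 = 5/3
  2 + 3/5 = 13/5
  1 + 5/13 = 18/13
  9 + 13/18 = 175/18
  7 + 18/175 = 1243/175

1243/175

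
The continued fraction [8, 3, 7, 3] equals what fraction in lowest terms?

Fold from the inside: start with 3/1.
  7 + 1/3 = 22/3
  3 + 3/22 = 69/22
  8 + 22/69 = 574/69

574/69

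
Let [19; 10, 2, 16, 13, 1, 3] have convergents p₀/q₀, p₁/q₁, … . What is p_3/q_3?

Using pₖ = aₖpₖ₋₁ + pₖ₋₂, qₖ = aₖqₖ₋₁ + qₖ₋₂ (with p₋₁=1, p₋₂=0, q₋₁=0, q₋₂=1):
  k=0: a=19, p=19, q=1
  k=1: a=10, p=191, q=10
  k=2: a=2, p=401, q=21
  k=3: a=16, p=6607, q=346

6607/346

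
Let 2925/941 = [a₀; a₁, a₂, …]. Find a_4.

3

2925 = 3·941 + 102   →  a_0 = 3
941 = 9·102 + 23   →  a_1 = 9
102 = 4·23 + 10   →  a_2 = 4
23 = 2·10 + 3   →  a_3 = 2
10 = 3·3 + 1   →  a_4 = 3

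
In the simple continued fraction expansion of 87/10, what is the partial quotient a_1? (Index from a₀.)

87 = 8·10 + 7   →  a_0 = 8
10 = 1·7 + 3   →  a_1 = 1

1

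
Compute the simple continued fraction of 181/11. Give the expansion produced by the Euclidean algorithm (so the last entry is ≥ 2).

[16; 2, 5]

181 = 16*11 + 5
11 = 2*5 + 1
5 = 5*1 + 0  (stop)
So 181/11 = [16; 2, 5].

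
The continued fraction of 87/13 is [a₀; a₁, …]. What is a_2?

2

87 = 6·13 + 9   →  a_0 = 6
13 = 1·9 + 4   →  a_1 = 1
9 = 2·4 + 1   →  a_2 = 2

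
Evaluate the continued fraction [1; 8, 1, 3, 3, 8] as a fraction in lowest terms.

1055/947

Using pₖ = aₖpₖ₋₁ + pₖ₋₂ and qₖ = aₖqₖ₋₁ + qₖ₋₂:
  k=0: a=1, p=1, q=1
  k=1: a=8, p=9, q=8
  k=2: a=1, p=10, q=9
  k=3: a=3, p=39, q=35
  k=4: a=3, p=127, q=114
  k=5: a=8, p=1055, q=947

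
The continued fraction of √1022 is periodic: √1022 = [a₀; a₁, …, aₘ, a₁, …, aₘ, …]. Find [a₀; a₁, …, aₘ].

[31; 1, 30, 1, 62]

a₀ = ⌊√1022⌋ = 31.
With m₀=0, d₀=1 and mₖ₊₁ = dₖaₖ − mₖ, dₖ₊₁ = (n − mₖ₊₁²)/dₖ, aₖ₊₁ = ⌊(a₀+mₖ₊₁)/dₖ₊₁⌋:
  k=1: m=31, d=61, a=1
  k=2: m=30, d=2, a=30
  k=3: m=30, d=61, a=1
  k=4: m=31, d=1, a=62
d=1 and a=2a₀=62 at k=4, so the next step gives (m, d) = (31, 61) again — its k=1 value — and the period has length 4.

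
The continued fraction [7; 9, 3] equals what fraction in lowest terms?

199/28

Fold from the inside: start with 3/1.
  9 + 1/3 = 28/3
  7 + 3/28 = 199/28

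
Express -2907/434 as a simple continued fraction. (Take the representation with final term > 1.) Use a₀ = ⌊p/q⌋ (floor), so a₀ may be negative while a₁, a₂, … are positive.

-2907 = -7·434 + 131
434 = 3·131 + 41
131 = 3·41 + 8
41 = 5·8 + 1
8 = 8·1 + 0  (stop)
So -2907/434 = [-7; 3, 3, 5, 8].

[-7; 3, 3, 5, 8]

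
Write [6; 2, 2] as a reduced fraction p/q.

32/5

Using pₖ = aₖpₖ₋₁ + pₖ₋₂ and qₖ = aₖqₖ₋₁ + qₖ₋₂:
  k=0: a=6, p=6, q=1
  k=1: a=2, p=13, q=2
  k=2: a=2, p=32, q=5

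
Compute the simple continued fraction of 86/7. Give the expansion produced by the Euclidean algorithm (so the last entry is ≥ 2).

86 = 12×7 + 2
7 = 3×2 + 1
2 = 2×1 + 0  (stop)
So 86/7 = [12; 3, 2].

[12; 3, 2]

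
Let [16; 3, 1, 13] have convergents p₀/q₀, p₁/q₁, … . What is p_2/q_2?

Using pₖ = aₖpₖ₋₁ + pₖ₋₂, qₖ = aₖqₖ₋₁ + qₖ₋₂ (with p₋₁=1, p₋₂=0, q₋₁=0, q₋₂=1):
  k=0: a=16, p=16, q=1
  k=1: a=3, p=49, q=3
  k=2: a=1, p=65, q=4

65/4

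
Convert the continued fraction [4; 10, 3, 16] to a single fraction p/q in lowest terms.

Fold from the inside: start with 16/1.
  3 + 1/16 = 49/16
  10 + 16/49 = 506/49
  4 + 49/506 = 2073/506

2073/506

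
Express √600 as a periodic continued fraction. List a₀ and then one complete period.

[24; 2, 48]

a₀ = ⌊√600⌋ = 24.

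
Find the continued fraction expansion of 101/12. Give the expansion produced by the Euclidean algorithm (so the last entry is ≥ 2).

[8; 2, 2, 2]

101 = 8·12 + 5
12 = 2·5 + 2
5 = 2·2 + 1
2 = 2·1 + 0  (stop)
So 101/12 = [8; 2, 2, 2].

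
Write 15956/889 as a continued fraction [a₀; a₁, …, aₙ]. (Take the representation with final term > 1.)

15956 = 17*889 + 843
889 = 1*843 + 46
843 = 18*46 + 15
46 = 3*15 + 1
15 = 15*1 + 0  (stop)
So 15956/889 = [17; 1, 18, 3, 15].

[17; 1, 18, 3, 15]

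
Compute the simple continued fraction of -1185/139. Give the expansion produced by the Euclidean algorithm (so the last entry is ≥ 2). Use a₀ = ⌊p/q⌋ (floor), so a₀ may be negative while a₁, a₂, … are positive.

[-9; 2, 9, 2, 3]

-1185 = -9*139 + 66
139 = 2*66 + 7
66 = 9*7 + 3
7 = 2*3 + 1
3 = 3*1 + 0  (stop)
So -1185/139 = [-9; 2, 9, 2, 3].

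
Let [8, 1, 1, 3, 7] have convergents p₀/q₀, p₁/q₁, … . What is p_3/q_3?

Using pₖ = aₖpₖ₋₁ + pₖ₋₂, qₖ = aₖqₖ₋₁ + qₖ₋₂ (with p₋₁=1, p₋₂=0, q₋₁=0, q₋₂=1):
  k=0: a=8, p=8, q=1
  k=1: a=1, p=9, q=1
  k=2: a=1, p=17, q=2
  k=3: a=3, p=60, q=7

60/7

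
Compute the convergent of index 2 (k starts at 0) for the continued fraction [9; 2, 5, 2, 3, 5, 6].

104/11

Using pₖ = aₖpₖ₋₁ + pₖ₋₂, qₖ = aₖqₖ₋₁ + qₖ₋₂ (with p₋₁=1, p₋₂=0, q₋₁=0, q₋₂=1):
  k=0: a=9, p=9, q=1
  k=1: a=2, p=19, q=2
  k=2: a=5, p=104, q=11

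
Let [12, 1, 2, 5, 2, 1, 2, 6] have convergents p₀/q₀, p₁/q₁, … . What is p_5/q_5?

Using pₖ = aₖpₖ₋₁ + pₖ₋₂, qₖ = aₖqₖ₋₁ + qₖ₋₂ (with p₋₁=1, p₋₂=0, q₋₁=0, q₋₂=1):
  k=0: a=12, p=12, q=1
  k=1: a=1, p=13, q=1
  k=2: a=2, p=38, q=3
  k=3: a=5, p=203, q=16
  k=4: a=2, p=444, q=35
  k=5: a=1, p=647, q=51

647/51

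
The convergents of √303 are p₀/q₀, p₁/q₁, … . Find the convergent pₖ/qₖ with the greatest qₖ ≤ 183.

2524/145

√303 = [17; 2, 2, 5, 2, 2, 34, …] (period length 6).
Convergents:
  p_0/q_0 = 17/1
  p_1/q_1 = 35/2
  p_2/q_2 = 87/5
  p_3/q_3 = 470/27
  p_4/q_4 = 1027/59
  p_5/q_5 = 2524/145
  p_6/q_6 = 86843/4989
q_5 = 145 ≤ 183 < 4989 = q_6, so the answer is 2524/145.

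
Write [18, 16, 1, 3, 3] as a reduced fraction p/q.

3937/218

Fold from the inside: start with 3/1.
  3 + 1/3 = 10/3
  1 + 3/10 = 13/10
  16 + 10/13 = 218/13
  18 + 13/218 = 3937/218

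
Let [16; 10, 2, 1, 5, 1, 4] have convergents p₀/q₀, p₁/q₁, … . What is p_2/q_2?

Using pₖ = aₖpₖ₋₁ + pₖ₋₂, qₖ = aₖqₖ₋₁ + qₖ₋₂ (with p₋₁=1, p₋₂=0, q₋₁=0, q₋₂=1):
  k=0: a=16, p=16, q=1
  k=1: a=10, p=161, q=10
  k=2: a=2, p=338, q=21

338/21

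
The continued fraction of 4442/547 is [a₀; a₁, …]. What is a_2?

3

4442 = 8·547 + 66   →  a_0 = 8
547 = 8·66 + 19   →  a_1 = 8
66 = 3·19 + 9   →  a_2 = 3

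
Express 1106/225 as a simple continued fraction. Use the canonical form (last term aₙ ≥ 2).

[4; 1, 10, 1, 5, 3]

1106 = 4×225 + 206
225 = 1×206 + 19
206 = 10×19 + 16
19 = 1×16 + 3
16 = 5×3 + 1
3 = 3×1 + 0  (stop)
So 1106/225 = [4; 1, 10, 1, 5, 3].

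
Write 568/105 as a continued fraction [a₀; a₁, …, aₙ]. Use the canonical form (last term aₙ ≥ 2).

568 = 5·105 + 43
105 = 2·43 + 19
43 = 2·19 + 5
19 = 3·5 + 4
5 = 1·4 + 1
4 = 4·1 + 0  (stop)
So 568/105 = [5; 2, 2, 3, 1, 4].

[5; 2, 2, 3, 1, 4]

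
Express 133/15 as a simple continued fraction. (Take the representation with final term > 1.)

133 = 8·15 + 13
15 = 1·13 + 2
13 = 6·2 + 1
2 = 2·1 + 0  (stop)
So 133/15 = [8; 1, 6, 2].

[8; 1, 6, 2]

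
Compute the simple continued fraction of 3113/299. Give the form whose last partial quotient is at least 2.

[10; 2, 2, 3, 8, 2]

3113 = 10×299 + 123
299 = 2×123 + 53
123 = 2×53 + 17
53 = 3×17 + 2
17 = 8×2 + 1
2 = 2×1 + 0  (stop)
So 3113/299 = [10; 2, 2, 3, 8, 2].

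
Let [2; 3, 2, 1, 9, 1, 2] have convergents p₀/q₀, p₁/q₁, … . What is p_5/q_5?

246/107

Using pₖ = aₖpₖ₋₁ + pₖ₋₂, qₖ = aₖqₖ₋₁ + qₖ₋₂ (with p₋₁=1, p₋₂=0, q₋₁=0, q₋₂=1):
  k=0: a=2, p=2, q=1
  k=1: a=3, p=7, q=3
  k=2: a=2, p=16, q=7
  k=3: a=1, p=23, q=10
  k=4: a=9, p=223, q=97
  k=5: a=1, p=246, q=107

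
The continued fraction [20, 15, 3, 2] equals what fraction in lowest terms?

2147/107

Using pₖ = aₖpₖ₋₁ + pₖ₋₂ and qₖ = aₖqₖ₋₁ + qₖ₋₂:
  k=0: a=20, p=20, q=1
  k=1: a=15, p=301, q=15
  k=2: a=3, p=923, q=46
  k=3: a=2, p=2147, q=107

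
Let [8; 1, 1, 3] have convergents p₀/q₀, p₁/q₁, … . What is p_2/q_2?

Using pₖ = aₖpₖ₋₁ + pₖ₋₂, qₖ = aₖqₖ₋₁ + qₖ₋₂ (with p₋₁=1, p₋₂=0, q₋₁=0, q₋₂=1):
  k=0: a=8, p=8, q=1
  k=1: a=1, p=9, q=1
  k=2: a=1, p=17, q=2

17/2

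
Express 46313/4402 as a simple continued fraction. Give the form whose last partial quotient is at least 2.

[10; 1, 1, 11, 2, 6, 14]

46313 = 10*4402 + 2293
4402 = 1*2293 + 2109
2293 = 1*2109 + 184
2109 = 11*184 + 85
184 = 2*85 + 14
85 = 6*14 + 1
14 = 14*1 + 0  (stop)
So 46313/4402 = [10; 1, 1, 11, 2, 6, 14].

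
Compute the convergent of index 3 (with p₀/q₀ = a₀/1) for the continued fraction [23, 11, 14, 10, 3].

Using pₖ = aₖpₖ₋₁ + pₖ₋₂, qₖ = aₖqₖ₋₁ + qₖ₋₂ (with p₋₁=1, p₋₂=0, q₋₁=0, q₋₂=1):
  k=0: a=23, p=23, q=1
  k=1: a=11, p=254, q=11
  k=2: a=14, p=3579, q=155
  k=3: a=10, p=36044, q=1561

36044/1561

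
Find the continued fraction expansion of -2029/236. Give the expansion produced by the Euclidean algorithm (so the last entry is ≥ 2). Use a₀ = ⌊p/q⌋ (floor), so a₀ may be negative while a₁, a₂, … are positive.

[-9; 2, 2, 15, 3]

-2029 = -9*236 + 95
236 = 2*95 + 46
95 = 2*46 + 3
46 = 15*3 + 1
3 = 3*1 + 0  (stop)
So -2029/236 = [-9; 2, 2, 15, 3].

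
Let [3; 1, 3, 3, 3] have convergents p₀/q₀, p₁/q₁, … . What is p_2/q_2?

15/4

Using pₖ = aₖpₖ₋₁ + pₖ₋₂, qₖ = aₖqₖ₋₁ + qₖ₋₂ (with p₋₁=1, p₋₂=0, q₋₁=0, q₋₂=1):
  k=0: a=3, p=3, q=1
  k=1: a=1, p=4, q=1
  k=2: a=3, p=15, q=4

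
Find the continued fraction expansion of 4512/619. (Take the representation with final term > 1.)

[7; 3, 2, 5, 2, 7]

4512 = 7×619 + 179
619 = 3×179 + 82
179 = 2×82 + 15
82 = 5×15 + 7
15 = 2×7 + 1
7 = 7×1 + 0  (stop)
So 4512/619 = [7; 3, 2, 5, 2, 7].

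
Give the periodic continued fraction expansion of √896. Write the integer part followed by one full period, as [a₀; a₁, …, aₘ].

a₀ = ⌊√896⌋ = 29.

[29; 1, 13, 1, 58]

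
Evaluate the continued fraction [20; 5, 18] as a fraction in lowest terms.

1838/91

Fold from the inside: start with 18/1.
  5 + 1/18 = 91/18
  20 + 18/91 = 1838/91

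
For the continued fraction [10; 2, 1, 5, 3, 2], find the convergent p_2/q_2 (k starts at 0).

Using pₖ = aₖpₖ₋₁ + pₖ₋₂, qₖ = aₖqₖ₋₁ + qₖ₋₂ (with p₋₁=1, p₋₂=0, q₋₁=0, q₋₂=1):
  k=0: a=10, p=10, q=1
  k=1: a=2, p=21, q=2
  k=2: a=1, p=31, q=3

31/3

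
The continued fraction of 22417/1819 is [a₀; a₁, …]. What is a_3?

22417 = 12·1819 + 589   →  a_0 = 12
1819 = 3·589 + 52   →  a_1 = 3
589 = 11·52 + 17   →  a_2 = 11
52 = 3·17 + 1   →  a_3 = 3

3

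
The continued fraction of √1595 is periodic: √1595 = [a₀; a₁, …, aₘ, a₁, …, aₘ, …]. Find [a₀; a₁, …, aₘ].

[39; 1, 14, 1, 78]

a₀ = ⌊√1595⌋ = 39.
With m₀=0, d₀=1 and mₖ₊₁ = dₖaₖ − mₖ, dₖ₊₁ = (n − mₖ₊₁²)/dₖ, aₖ₊₁ = ⌊(a₀+mₖ₊₁)/dₖ₊₁⌋:
  k=1: m=39, d=74, a=1
  k=2: m=35, d=5, a=14
  k=3: m=35, d=74, a=1
  k=4: m=39, d=1, a=78
d=1 and a=2a₀=78 at k=4, so the next step gives (m, d) = (39, 74) again — its k=1 value — and the period has length 4.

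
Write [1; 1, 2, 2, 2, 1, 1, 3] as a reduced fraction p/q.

Fold from the inside: start with 3/1.
  1 + 1/3 = 4/3
  1 + 3/4 = 7/4
  2 + 4/7 = 18/7
  2 + 7/18 = 43/18
  2 + 18/43 = 104/43
  1 + 43/104 = 147/104
  1 + 104/147 = 251/147

251/147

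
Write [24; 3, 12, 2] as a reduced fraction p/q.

1873/77

Using pₖ = aₖpₖ₋₁ + pₖ₋₂ and qₖ = aₖqₖ₋₁ + qₖ₋₂:
  k=0: a=24, p=24, q=1
  k=1: a=3, p=73, q=3
  k=2: a=12, p=900, q=37
  k=3: a=2, p=1873, q=77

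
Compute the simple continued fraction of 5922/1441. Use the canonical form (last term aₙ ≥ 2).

5922 = 4×1441 + 158
1441 = 9×158 + 19
158 = 8×19 + 6
19 = 3×6 + 1
6 = 6×1 + 0  (stop)
So 5922/1441 = [4; 9, 8, 3, 6].

[4; 9, 8, 3, 6]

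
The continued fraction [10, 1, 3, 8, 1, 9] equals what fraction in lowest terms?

Using pₖ = aₖpₖ₋₁ + pₖ₋₂ and qₖ = aₖqₖ₋₁ + qₖ₋₂:
  k=0: a=10, p=10, q=1
  k=1: a=1, p=11, q=1
  k=2: a=3, p=43, q=4
  k=3: a=8, p=355, q=33
  k=4: a=1, p=398, q=37
  k=5: a=9, p=3937, q=366

3937/366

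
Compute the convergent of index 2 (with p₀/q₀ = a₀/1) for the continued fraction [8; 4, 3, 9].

107/13

Using pₖ = aₖpₖ₋₁ + pₖ₋₂, qₖ = aₖqₖ₋₁ + qₖ₋₂ (with p₋₁=1, p₋₂=0, q₋₁=0, q₋₂=1):
  k=0: a=8, p=8, q=1
  k=1: a=4, p=33, q=4
  k=2: a=3, p=107, q=13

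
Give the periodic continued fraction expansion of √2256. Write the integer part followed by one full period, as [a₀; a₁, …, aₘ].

a₀ = ⌊√2256⌋ = 47.
With m₀=0, d₀=1 and mₖ₊₁ = dₖaₖ − mₖ, dₖ₊₁ = (n − mₖ₊₁²)/dₖ, aₖ₊₁ = ⌊(a₀+mₖ₊₁)/dₖ₊₁⌋:
  k=1: m=47, d=47, a=2
  k=2: m=47, d=1, a=94
d=1 and a=2a₀=94 at k=2, so the next step gives (m, d) = (47, 47) again — its k=1 value — and the period has length 2.

[47; 2, 94]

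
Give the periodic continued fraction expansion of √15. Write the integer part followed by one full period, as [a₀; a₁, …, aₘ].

a₀ = ⌊√15⌋ = 3.

[3; 1, 6]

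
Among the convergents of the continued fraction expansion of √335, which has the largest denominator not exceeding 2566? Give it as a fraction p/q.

21927/1198

√335 = [18; 3, 3, 3, 36, …] (period length 4).
Convergents:
  p_0/q_0 = 18/1
  p_1/q_1 = 55/3
  p_2/q_2 = 183/10
  p_3/q_3 = 604/33
  p_4/q_4 = 21927/1198
  p_5/q_5 = 66385/3627
q_4 = 1198 ≤ 2566 < 3627 = q_5, so the answer is 21927/1198.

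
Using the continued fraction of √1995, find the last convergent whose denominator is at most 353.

√1995 = [44; 1, 1, 1, 88, …] (period length 4).
Convergents:
  p_0/q_0 = 44/1
  p_1/q_1 = 45/1
  p_2/q_2 = 89/2
  p_3/q_3 = 134/3
  p_4/q_4 = 11881/266
  p_5/q_5 = 12015/269
  p_6/q_6 = 23896/535
q_5 = 269 ≤ 353 < 535 = q_6, so the answer is 12015/269.

12015/269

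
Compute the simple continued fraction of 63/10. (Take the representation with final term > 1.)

63 = 6·10 + 3
10 = 3·3 + 1
3 = 3·1 + 0  (stop)
So 63/10 = [6; 3, 3].

[6; 3, 3]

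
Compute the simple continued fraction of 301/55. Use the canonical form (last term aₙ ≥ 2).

[5; 2, 8, 1, 2]

301 = 5*55 + 26
55 = 2*26 + 3
26 = 8*3 + 2
3 = 1*2 + 1
2 = 2*1 + 0  (stop)
So 301/55 = [5; 2, 8, 1, 2].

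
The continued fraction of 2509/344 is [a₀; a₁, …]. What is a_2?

2509 = 7·344 + 101   →  a_0 = 7
344 = 3·101 + 41   →  a_1 = 3
101 = 2·41 + 19   →  a_2 = 2

2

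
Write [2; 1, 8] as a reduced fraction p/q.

26/9

Using pₖ = aₖpₖ₋₁ + pₖ₋₂ and qₖ = aₖqₖ₋₁ + qₖ₋₂:
  k=0: a=2, p=2, q=1
  k=1: a=1, p=3, q=1
  k=2: a=8, p=26, q=9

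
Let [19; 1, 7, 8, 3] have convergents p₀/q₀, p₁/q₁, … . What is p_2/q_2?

Using pₖ = aₖpₖ₋₁ + pₖ₋₂, qₖ = aₖqₖ₋₁ + qₖ₋₂ (with p₋₁=1, p₋₂=0, q₋₁=0, q₋₂=1):
  k=0: a=19, p=19, q=1
  k=1: a=1, p=20, q=1
  k=2: a=7, p=159, q=8

159/8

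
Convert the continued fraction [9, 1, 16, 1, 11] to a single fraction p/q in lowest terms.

2138/215

Using pₖ = aₖpₖ₋₁ + pₖ₋₂ and qₖ = aₖqₖ₋₁ + qₖ₋₂:
  k=0: a=9, p=9, q=1
  k=1: a=1, p=10, q=1
  k=2: a=16, p=169, q=17
  k=3: a=1, p=179, q=18
  k=4: a=11, p=2138, q=215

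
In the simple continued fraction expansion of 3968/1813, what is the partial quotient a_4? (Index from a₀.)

8

3968 = 2·1813 + 342   →  a_0 = 2
1813 = 5·342 + 103   →  a_1 = 5
342 = 3·103 + 33   →  a_2 = 3
103 = 3·33 + 4   →  a_3 = 3
33 = 8·4 + 1   →  a_4 = 8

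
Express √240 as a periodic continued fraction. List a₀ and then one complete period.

[15; 2, 30]

a₀ = ⌊√240⌋ = 15.
With m₀=0, d₀=1 and mₖ₊₁ = dₖaₖ − mₖ, dₖ₊₁ = (n − mₖ₊₁²)/dₖ, aₖ₊₁ = ⌊(a₀+mₖ₊₁)/dₖ₊₁⌋:
  k=1: m=15, d=15, a=2
  k=2: m=15, d=1, a=30
d=1 and a=2a₀=30 at k=2, so the next step gives (m, d) = (15, 15) again — its k=1 value — and the period has length 2.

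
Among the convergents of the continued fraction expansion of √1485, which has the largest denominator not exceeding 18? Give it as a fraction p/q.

578/15

√1485 = [38; 1, 1, 6, 1, 1, 76, …] (period length 6).
Convergents:
  p_0/q_0 = 38/1
  p_1/q_1 = 39/1
  p_2/q_2 = 77/2
  p_3/q_3 = 501/13
  p_4/q_4 = 578/15
  p_5/q_5 = 1079/28
q_4 = 15 ≤ 18 < 28 = q_5, so the answer is 578/15.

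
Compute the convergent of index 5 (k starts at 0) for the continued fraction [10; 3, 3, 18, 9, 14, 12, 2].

240837/23381

Using pₖ = aₖpₖ₋₁ + pₖ₋₂, qₖ = aₖqₖ₋₁ + qₖ₋₂ (with p₋₁=1, p₋₂=0, q₋₁=0, q₋₂=1):
  k=0: a=10, p=10, q=1
  k=1: a=3, p=31, q=3
  k=2: a=3, p=103, q=10
  k=3: a=18, p=1885, q=183
  k=4: a=9, p=17068, q=1657
  k=5: a=14, p=240837, q=23381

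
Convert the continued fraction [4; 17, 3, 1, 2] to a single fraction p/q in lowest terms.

771/190

Using pₖ = aₖpₖ₋₁ + pₖ₋₂ and qₖ = aₖqₖ₋₁ + qₖ₋₂:
  k=0: a=4, p=4, q=1
  k=1: a=17, p=69, q=17
  k=2: a=3, p=211, q=52
  k=3: a=1, p=280, q=69
  k=4: a=2, p=771, q=190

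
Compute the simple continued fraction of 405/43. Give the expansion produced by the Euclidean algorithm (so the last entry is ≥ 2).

[9; 2, 2, 1, 1, 3]

405 = 9·43 + 18
43 = 2·18 + 7
18 = 2·7 + 4
7 = 1·4 + 3
4 = 1·3 + 1
3 = 3·1 + 0  (stop)
So 405/43 = [9; 2, 2, 1, 1, 3].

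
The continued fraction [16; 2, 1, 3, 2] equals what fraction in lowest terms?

Fold from the inside: start with 2/1.
  3 + 1/2 = 7/2
  1 + 2/7 = 9/7
  2 + 7/9 = 25/9
  16 + 9/25 = 409/25

409/25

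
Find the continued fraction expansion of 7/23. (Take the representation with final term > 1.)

[0; 3, 3, 2]

7 = 0·23 + 7
23 = 3·7 + 2
7 = 3·2 + 1
2 = 2·1 + 0  (stop)
So 7/23 = [0; 3, 3, 2].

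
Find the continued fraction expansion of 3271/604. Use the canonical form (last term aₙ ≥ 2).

[5; 2, 2, 2, 5, 1, 7]

3271 = 5×604 + 251
604 = 2×251 + 102
251 = 2×102 + 47
102 = 2×47 + 8
47 = 5×8 + 7
8 = 1×7 + 1
7 = 7×1 + 0  (stop)
So 3271/604 = [5; 2, 2, 2, 5, 1, 7].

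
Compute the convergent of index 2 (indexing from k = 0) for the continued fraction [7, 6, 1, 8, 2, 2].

Using pₖ = aₖpₖ₋₁ + pₖ₋₂, qₖ = aₖqₖ₋₁ + qₖ₋₂ (with p₋₁=1, p₋₂=0, q₋₁=0, q₋₂=1):
  k=0: a=7, p=7, q=1
  k=1: a=6, p=43, q=6
  k=2: a=1, p=50, q=7

50/7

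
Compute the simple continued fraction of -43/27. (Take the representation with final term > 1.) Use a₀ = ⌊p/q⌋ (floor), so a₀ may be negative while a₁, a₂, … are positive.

-43 = -2*27 + 11
27 = 2*11 + 5
11 = 2*5 + 1
5 = 5*1 + 0  (stop)
So -43/27 = [-2; 2, 2, 5].

[-2; 2, 2, 5]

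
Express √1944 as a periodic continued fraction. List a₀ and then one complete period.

a₀ = ⌊√1944⌋ = 44.

[44; 11, 88]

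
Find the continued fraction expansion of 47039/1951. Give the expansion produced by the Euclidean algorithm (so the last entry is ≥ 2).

47039 = 24·1951 + 215
1951 = 9·215 + 16
215 = 13·16 + 7
16 = 2·7 + 2
7 = 3·2 + 1
2 = 2·1 + 0  (stop)
So 47039/1951 = [24; 9, 13, 2, 3, 2].

[24; 9, 13, 2, 3, 2]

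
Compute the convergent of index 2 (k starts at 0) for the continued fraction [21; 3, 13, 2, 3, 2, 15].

Using pₖ = aₖpₖ₋₁ + pₖ₋₂, qₖ = aₖqₖ₋₁ + qₖ₋₂ (with p₋₁=1, p₋₂=0, q₋₁=0, q₋₂=1):
  k=0: a=21, p=21, q=1
  k=1: a=3, p=64, q=3
  k=2: a=13, p=853, q=40

853/40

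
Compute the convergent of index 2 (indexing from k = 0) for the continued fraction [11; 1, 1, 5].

Using pₖ = aₖpₖ₋₁ + pₖ₋₂, qₖ = aₖqₖ₋₁ + qₖ₋₂ (with p₋₁=1, p₋₂=0, q₋₁=0, q₋₂=1):
  k=0: a=11, p=11, q=1
  k=1: a=1, p=12, q=1
  k=2: a=1, p=23, q=2

23/2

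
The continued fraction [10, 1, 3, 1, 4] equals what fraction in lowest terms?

259/24

Fold from the inside: start with 4/1.
  1 + 1/4 = 5/4
  3 + 4/5 = 19/5
  1 + 5/19 = 24/19
  10 + 19/24 = 259/24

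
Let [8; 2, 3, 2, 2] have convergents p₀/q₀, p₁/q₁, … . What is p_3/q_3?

Using pₖ = aₖpₖ₋₁ + pₖ₋₂, qₖ = aₖqₖ₋₁ + qₖ₋₂ (with p₋₁=1, p₋₂=0, q₋₁=0, q₋₂=1):
  k=0: a=8, p=8, q=1
  k=1: a=2, p=17, q=2
  k=2: a=3, p=59, q=7
  k=3: a=2, p=135, q=16

135/16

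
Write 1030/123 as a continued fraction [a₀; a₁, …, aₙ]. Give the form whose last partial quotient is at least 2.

1030 = 8×123 + 46
123 = 2×46 + 31
46 = 1×31 + 15
31 = 2×15 + 1
15 = 15×1 + 0  (stop)
So 1030/123 = [8; 2, 1, 2, 15].

[8; 2, 1, 2, 15]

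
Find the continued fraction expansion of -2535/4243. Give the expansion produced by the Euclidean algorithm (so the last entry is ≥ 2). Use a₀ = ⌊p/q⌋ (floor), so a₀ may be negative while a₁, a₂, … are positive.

[-1; 2, 2, 15, 3, 5, 1, 2]

-2535 = -1*4243 + 1708
4243 = 2*1708 + 827
1708 = 2*827 + 54
827 = 15*54 + 17
54 = 3*17 + 3
17 = 5*3 + 2
3 = 1*2 + 1
2 = 2*1 + 0  (stop)
So -2535/4243 = [-1; 2, 2, 15, 3, 5, 1, 2].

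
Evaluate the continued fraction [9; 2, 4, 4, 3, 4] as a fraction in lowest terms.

Using pₖ = aₖpₖ₋₁ + pₖ₋₂ and qₖ = aₖqₖ₋₁ + qₖ₋₂:
  k=0: a=9, p=9, q=1
  k=1: a=2, p=19, q=2
  k=2: a=4, p=85, q=9
  k=3: a=4, p=359, q=38
  k=4: a=3, p=1162, q=123
  k=5: a=4, p=5007, q=530

5007/530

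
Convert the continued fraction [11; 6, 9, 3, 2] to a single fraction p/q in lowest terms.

Using pₖ = aₖpₖ₋₁ + pₖ₋₂ and qₖ = aₖqₖ₋₁ + qₖ₋₂:
  k=0: a=11, p=11, q=1
  k=1: a=6, p=67, q=6
  k=2: a=9, p=614, q=55
  k=3: a=3, p=1909, q=171
  k=4: a=2, p=4432, q=397

4432/397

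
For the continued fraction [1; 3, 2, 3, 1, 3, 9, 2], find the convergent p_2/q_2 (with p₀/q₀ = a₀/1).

9/7

Using pₖ = aₖpₖ₋₁ + pₖ₋₂, qₖ = aₖqₖ₋₁ + qₖ₋₂ (with p₋₁=1, p₋₂=0, q₋₁=0, q₋₂=1):
  k=0: a=1, p=1, q=1
  k=1: a=3, p=4, q=3
  k=2: a=2, p=9, q=7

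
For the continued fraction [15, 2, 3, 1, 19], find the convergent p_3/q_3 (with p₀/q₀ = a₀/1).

Using pₖ = aₖpₖ₋₁ + pₖ₋₂, qₖ = aₖqₖ₋₁ + qₖ₋₂ (with p₋₁=1, p₋₂=0, q₋₁=0, q₋₂=1):
  k=0: a=15, p=15, q=1
  k=1: a=2, p=31, q=2
  k=2: a=3, p=108, q=7
  k=3: a=1, p=139, q=9

139/9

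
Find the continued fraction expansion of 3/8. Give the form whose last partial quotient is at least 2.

3 = 0×8 + 3
8 = 2×3 + 2
3 = 1×2 + 1
2 = 2×1 + 0  (stop)
So 3/8 = [0; 2, 1, 2].

[0; 2, 1, 2]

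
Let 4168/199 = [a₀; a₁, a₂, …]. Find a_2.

17

4168 = 20·199 + 188   →  a_0 = 20
199 = 1·188 + 11   →  a_1 = 1
188 = 17·11 + 1   →  a_2 = 17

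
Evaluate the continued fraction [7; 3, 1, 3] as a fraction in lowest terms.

Fold from the inside: start with 3/1.
  1 + 1/3 = 4/3
  3 + 3/4 = 15/4
  7 + 4/15 = 109/15

109/15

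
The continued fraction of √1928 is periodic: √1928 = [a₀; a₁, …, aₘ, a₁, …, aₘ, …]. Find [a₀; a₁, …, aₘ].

a₀ = ⌊√1928⌋ = 43.
With m₀=0, d₀=1 and mₖ₊₁ = dₖaₖ − mₖ, dₖ₊₁ = (n − mₖ₊₁²)/dₖ, aₖ₊₁ = ⌊(a₀+mₖ₊₁)/dₖ₊₁⌋:
  k=1: m=43, d=79, a=1
  k=2: m=36, d=8, a=9
  k=3: m=36, d=79, a=1
  k=4: m=43, d=1, a=86
d=1 and a=2a₀=86 at k=4, so the next step gives (m, d) = (43, 79) again — its k=1 value — and the period has length 4.

[43; 1, 9, 1, 86]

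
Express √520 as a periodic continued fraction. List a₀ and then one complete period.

[22; 1, 4, 11, 4, 1, 44]

a₀ = ⌊√520⌋ = 22.
With m₀=0, d₀=1 and mₖ₊₁ = dₖaₖ − mₖ, dₖ₊₁ = (n − mₖ₊₁²)/dₖ, aₖ₊₁ = ⌊(a₀+mₖ₊₁)/dₖ₊₁⌋:
  k=1: m=22, d=36, a=1
  k=2: m=14, d=9, a=4
  k=3: m=22, d=4, a=11
  k=4: m=22, d=9, a=4
  k=5: m=14, d=36, a=1
  k=6: m=22, d=1, a=44
d=1 and a=2a₀=44 at k=6, so the next step gives (m, d) = (22, 36) again — its k=1 value — and the period has length 6.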